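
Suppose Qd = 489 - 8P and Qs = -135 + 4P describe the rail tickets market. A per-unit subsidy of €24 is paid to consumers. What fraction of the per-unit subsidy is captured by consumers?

Pre-subsidy: 489 - 8P = -135 + 4P gives P* = 52, Q* = 73.
With the rebate, buyers effectively pay Pb = Ps − 24, where Ps is the price sellers receive.
Demand in terms of Ps becomes Qd = 489 − 8(Ps − 24) = 681 - 8Ps. Setting this equal to supply: 681 - 8Ps = -135 + 4Ps, so Ps = 68.
Buyers pay Pb = 68 − 24 = 44; Q' = -135 + 4·68 = 137.
Buyers' price falls by P* − Pb = 52 − 44 = 8; sellers' price rises by Ps − P* = 68 − 52 = 16.
So consumers capture 8/24 = 1/3 of each unit of subsidy.

Consumer share = 1/3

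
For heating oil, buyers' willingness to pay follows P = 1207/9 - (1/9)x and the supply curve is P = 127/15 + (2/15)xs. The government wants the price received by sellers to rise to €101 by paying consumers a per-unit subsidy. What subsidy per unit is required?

Required subsidy s = €44 per unit

At a seller price of 101, quantity supplied is -63.5 + 7.5·101 = 694.
Buyers absorb 694 only when they pay Pb = 1207/9 − (1/9)·694 = 57.
s = Ps − Pb = 101 − 57 = 44.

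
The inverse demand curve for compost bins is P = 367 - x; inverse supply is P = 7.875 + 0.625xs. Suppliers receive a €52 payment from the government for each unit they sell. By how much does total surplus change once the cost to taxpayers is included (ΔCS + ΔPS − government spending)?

Net change in total surplus = -€832

Pre-subsidy: 367 - x = 7.875 + 0.625x gives x* = 221 and P* = 146.
With the subsidy, sellers receive Ps = Pb + 52 for each unit, where Pb is the price buyers pay.
On the curves, Pb = 367 - x and Ps = 7.875 + 0.625x; the wedge Ps − Pb = 52 gives 7.875 + 0.625x − (367 - x) = 52, so x' = 253.
Then Pb = 367 − 1·253 = 114 and Ps = 7.875 + 0.625·253 = 166.
ΔCS = ½(221 + 253)(146 − 114) = 7584; ΔPS = ½(221 + 253)(166 − 146) = 4740.
Government spending = 52 × 253 = 13156.
Net change = 7584 + 4740 − 13156 = -832. The loss equals the DWL triangle ½·52·32.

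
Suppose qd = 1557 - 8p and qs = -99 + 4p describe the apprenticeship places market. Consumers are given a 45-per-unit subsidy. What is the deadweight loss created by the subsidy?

Deadweight loss = 2700

Pre-subsidy: 1557 - 8p = -99 + 4p gives p* = 138, q* = 453.
With the rebate, buyers effectively pay pb = ps − 45, where ps is the price sellers receive.
Demand in terms of ps becomes qd = 1557 − 8(ps − 45) = 1917 - 8ps. Setting this equal to supply: 1917 - 8ps = -99 + 4ps, so ps = 168.
Buyers pay pb = 168 − 45 = 123; q' = -99 + 4·168 = 573.
The subsidy expands output by 573 − 453 = 120 past the efficient level; on those units the gap between marginal cost and willingness to pay runs from 0 up to 45.
DWL = ½ × 45 × 120 = 2700.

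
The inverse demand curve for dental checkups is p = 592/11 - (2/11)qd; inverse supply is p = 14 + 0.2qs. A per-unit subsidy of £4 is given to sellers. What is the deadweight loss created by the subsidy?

Deadweight loss = 440/21

Pre-subsidy: 592/11 - (2/11)q = 14 + 0.2q gives q* = 730/7 and p* = 244/7.
With the subsidy, sellers receive ps = pb + 4 for each unit, where pb is the price buyers pay.
On the curves, pb = 592/11 - (2/11)q and ps = 14 + 0.2q; the wedge ps − pb = 4 gives 14 + 0.2q − (592/11 - (2/11)q) = 4, so q' = 2410/21.
Then pb = 592/11 − (2/11)·(2410/21) = 692/21 and ps = 14 + 0.2·(2410/21) = 776/21.
The subsidy expands output by 2410/21 − 730/7 = 220/21 past the efficient level; on those units the gap between marginal cost and willingness to pay runs from 0 up to 4.
DWL = ½ × 4 × 220/21 = 440/21.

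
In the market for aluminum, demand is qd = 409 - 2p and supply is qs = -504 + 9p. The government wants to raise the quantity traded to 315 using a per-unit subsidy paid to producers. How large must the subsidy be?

At q = 315, invert demand for the buyer price: pb = (409 − 315)/2 = 47; invert supply for the seller price: ps = (315 − (-504))/9 = 91.
The subsidy must fill the gap: s = ps − pb = 91 − 47 = 44.

Required subsidy s = 44 per unit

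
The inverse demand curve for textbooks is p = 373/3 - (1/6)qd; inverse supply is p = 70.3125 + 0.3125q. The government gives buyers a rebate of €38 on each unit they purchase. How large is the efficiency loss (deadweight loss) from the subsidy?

Deadweight loss = 34656/23

Pre-subsidy: 373/3 - (1/6)q = 70.3125 + 0.3125q gives q* = 2593/23 and p* = 4855/46.
With the rebate, buyers effectively pay pb = ps − 38, where ps is the price sellers receive.
On the curves, pb = 373/3 - (1/6)q and ps = 70.3125 + 0.3125q; the wedge ps − pb = 38 gives 70.3125 + 0.3125q − (373/3 - (1/6)q) = 38, so q' = 4417/23.
Then pb = 373/3 − (1/6)·(4417/23) = 4247/46 and ps = 70.3125 + 0.3125·(4417/23) = 5995/46.
The subsidy expands output by 4417/23 − 2593/23 = 1824/23 past the efficient level; on those units the gap between marginal cost and willingness to pay runs from 0 up to 38.
DWL = ½ × 38 × 1824/23 = 34656/23.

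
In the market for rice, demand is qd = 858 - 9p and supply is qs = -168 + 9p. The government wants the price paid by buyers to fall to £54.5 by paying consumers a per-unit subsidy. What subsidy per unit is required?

Required subsidy s = £5 per unit

At a buyer price of 54.5, quantity demanded is 858 − 9·54.5 = 367.5.
Sellers supply 367.5 only when they receive ps with -168 + 9·ps = 367.5, i.e. ps = 59.5.
s = ps − pb = 59.5 − 54.5 = 5.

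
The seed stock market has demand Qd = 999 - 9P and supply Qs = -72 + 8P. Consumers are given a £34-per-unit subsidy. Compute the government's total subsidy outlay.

Pre-subsidy: 999 - 9P = -72 + 8P gives P* = 63, Q* = 432.
With the rebate, buyers effectively pay Pb = Ps − 34, where Ps is the price sellers receive.
Demand in terms of Ps becomes Qd = 999 − 9(Ps − 34) = 1305 - 9Ps. Setting this equal to supply: 1305 - 9Ps = -72 + 8Ps, so Ps = 81.
Buyers pay Pb = 81 − 34 = 47; Q' = -72 + 8·81 = 576.
Government outlay = subsidy × quantity = 34 × 576 = 19584.

Government cost = £19584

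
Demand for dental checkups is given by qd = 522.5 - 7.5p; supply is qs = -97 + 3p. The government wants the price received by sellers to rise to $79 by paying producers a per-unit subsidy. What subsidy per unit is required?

Required subsidy s = $28 per unit

At a seller price of 79, quantity supplied is -97 + 3·79 = 140.
Buyers absorb 140 only when they pay pb with 522.5 − 7.5·pb = 140, i.e. pb = 51.
s = ps − pb = 79 − 51 = 28.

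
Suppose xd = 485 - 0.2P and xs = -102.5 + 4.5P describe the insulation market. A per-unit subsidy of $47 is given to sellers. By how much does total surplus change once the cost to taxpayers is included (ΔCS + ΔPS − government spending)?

Pre-subsidy: 485 - 0.2P = -102.5 + 4.5P gives P* = 125, x* = 460.
With the subsidy, sellers receive Ps = Pb + 47 for each unit, where Pb is the price buyers pay.
Supply in terms of Pb becomes xs = -102.5 + 4.5(Pb + 47) = 109 + 4.5Pb. Setting this equal to demand: 485 - 0.2Pb = 109 + 4.5Pb, so Pb = 80.
Sellers receive Ps = 80 + 47 = 127; x' = 485 − 0.2·80 = 469.
ΔCS = ½(460 + 469)(125 − 80) = 20902.5; ΔPS = ½(460 + 469)(127 − 125) = 929.
Government spending = 47 × 469 = 22043.
Net change = 20902.5 + 929 − 22043 = -211.5. The loss equals the DWL triangle ½·47·9.

Net change in total surplus = -$211.5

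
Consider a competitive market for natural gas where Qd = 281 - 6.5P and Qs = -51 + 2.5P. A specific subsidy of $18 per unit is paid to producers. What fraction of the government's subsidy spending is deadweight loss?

Pre-subsidy: 281 - 6.5P = -51 + 2.5P gives P* = 332/9, Q* = 371/9.
With the subsidy, sellers receive Ps = Pb + 18 for each unit, where Pb is the price buyers pay.
Supply in terms of Pb becomes Qs = -51 + 2.5(Pb + 18) = -6 + 2.5Pb. Setting this equal to demand: 281 - 6.5Pb = -6 + 2.5Pb, so Pb = 287/9.
Sellers receive Ps = 287/9 + 18 = 449/9; Q' = 281 − 6.5·(287/9) = 1327/18.
ΔCS = ½(371/9 + 1327/18)(332/9 − 287/9) = 10345/36; ΔPS = ½(371/9 + 1327/18)(449/9 − 332/9) = 26897/36.
Government spending = 18 × 1327/18 = 1327.
DWL = ½ × 18 × (1327/18 − 371/9) = 292.5; fraction = 292.5 / 1327 = 585/2654.

DWL / government spending = 585/2654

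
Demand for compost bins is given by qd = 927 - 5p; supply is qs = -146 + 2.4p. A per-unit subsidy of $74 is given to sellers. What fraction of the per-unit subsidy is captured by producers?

Pre-subsidy: 927 - 5p = -146 + 2.4p gives p* = 145, q* = 202.
With the subsidy, sellers receive ps = pb + 74 for each unit, where pb is the price buyers pay.
Supply in terms of pb becomes qs = -146 + 2.4(pb + 74) = 31.6 + 2.4pb. Setting this equal to demand: 927 - 5pb = 31.6 + 2.4pb, so pb = 121.
Sellers receive ps = 121 + 74 = 195; q' = 927 − 5·121 = 322.
Buyers' price falls by p* − pb = 145 − 121 = 24; sellers' price rises by ps − p* = 195 − 145 = 50.
So producers capture 50/74 = 25/37 of each unit of subsidy.

Producer share = 25/37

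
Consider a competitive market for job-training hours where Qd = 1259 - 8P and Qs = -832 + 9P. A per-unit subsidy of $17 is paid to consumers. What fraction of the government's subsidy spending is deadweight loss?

DWL / government spending = 36/347

Pre-subsidy: 1259 - 8P = -832 + 9P gives P* = 123, Q* = 275.
With the rebate, buyers effectively pay Pb = Ps − 17, where Ps is the price sellers receive.
Demand in terms of Ps becomes Qd = 1259 − 8(Ps − 17) = 1395 - 8Ps. Setting this equal to supply: 1395 - 8Ps = -832 + 9Ps, so Ps = 131.
Buyers pay Pb = 131 − 17 = 114; Q' = -832 + 9·131 = 347.
ΔCS = ½(275 + 347)(123 − 114) = 2799; ΔPS = ½(275 + 347)(131 − 123) = 2488.
Government spending = 17 × 347 = 5899.
DWL = ½ × 17 × (347 − 275) = 612; fraction = 612 / 5899 = 36/347.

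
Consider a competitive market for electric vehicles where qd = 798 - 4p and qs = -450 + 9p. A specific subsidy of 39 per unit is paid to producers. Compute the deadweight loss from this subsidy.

Deadweight loss = 2106

Pre-subsidy: 798 - 4p = -450 + 9p gives p* = 96, q* = 414.
With the subsidy, sellers receive ps = pb + 39 for each unit, where pb is the price buyers pay.
Supply in terms of pb becomes qs = -450 + 9(pb + 39) = -99 + 9pb. Setting this equal to demand: 798 - 4pb = -99 + 9pb, so pb = 69.
Sellers receive ps = 69 + 39 = 108; q' = 798 − 4·69 = 522.
The subsidy expands output by 522 − 414 = 108 past the efficient level; on those units the gap between marginal cost and willingness to pay runs from 0 up to 39.
DWL = ½ × 39 × 108 = 2106.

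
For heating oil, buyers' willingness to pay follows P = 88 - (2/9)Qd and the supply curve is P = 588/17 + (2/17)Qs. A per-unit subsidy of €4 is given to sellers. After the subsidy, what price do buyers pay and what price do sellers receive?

Pre-subsidy: 88 - (2/9)Q = 588/17 + (2/17)Q gives Q* = 2043/13 and P* = 690/13.
With the subsidy, sellers receive Ps = Pb + 4 for each unit, where Pb is the price buyers pay.
On the curves, Pb = 88 - (2/9)Q and Ps = 588/17 + (2/17)Q; the wedge Ps − Pb = 4 gives 588/17 + (2/17)Q − (88 - (2/9)Q) = 4, so Q' = 2196/13.
Then Pb = 88 − (2/9)·(2196/13) = 656/13 and Ps = 588/17 + (2/17)·(2196/13) = 708/13.

Buyers pay 656/13; sellers receive 708/13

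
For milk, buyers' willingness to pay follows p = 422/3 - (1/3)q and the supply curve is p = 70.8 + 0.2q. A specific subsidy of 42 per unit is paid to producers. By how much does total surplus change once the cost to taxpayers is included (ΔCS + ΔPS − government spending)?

Net change in total surplus = -1653.75

Pre-subsidy: 422/3 - (1/3)q = 70.8 + 0.2q gives q* = 131 and p* = 97.
With the subsidy, sellers receive ps = pb + 42 for each unit, where pb is the price buyers pay.
On the curves, pb = 422/3 - (1/3)q and ps = 70.8 + 0.2q; the wedge ps − pb = 42 gives 70.8 + 0.2q − (422/3 - (1/3)q) = 42, so q' = 209.75.
Then pb = 422/3 − (1/3)·209.75 = 70.75 and ps = 70.8 + 0.2·209.75 = 112.75.
ΔCS = ½(131 + 209.75)(97 − 70.75) = 4472.34375; ΔPS = ½(131 + 209.75)(112.75 − 97) = 2683.40625.
Government spending = 42 × 209.75 = 8809.5.
Net change = 4472.34375 + 2683.40625 − 8809.5 = -1653.75. The loss equals the DWL triangle ½·42·78.75.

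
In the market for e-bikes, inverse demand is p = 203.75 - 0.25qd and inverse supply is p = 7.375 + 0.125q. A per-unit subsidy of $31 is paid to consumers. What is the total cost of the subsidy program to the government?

Government cost = 56389/3

Pre-subsidy: 203.75 - 0.25q = 7.375 + 0.125q gives q* = 1571/3 and p* = 437/6.
With the rebate, buyers effectively pay pb = ps − 31, where ps is the price sellers receive.
On the curves, pb = 203.75 - 0.25q and ps = 7.375 + 0.125q; the wedge ps − pb = 31 gives 7.375 + 0.125q − (203.75 - 0.25q) = 31, so q' = 1819/3.
Then pb = 203.75 − 0.25·(1819/3) = 313/6 and ps = 7.375 + 0.125·(1819/3) = 499/6.
Government outlay = subsidy × quantity = 31 × 1819/3 = 56389/3.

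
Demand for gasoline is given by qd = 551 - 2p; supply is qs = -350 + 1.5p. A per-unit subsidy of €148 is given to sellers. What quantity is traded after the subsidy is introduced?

q' = 163

Pre-subsidy: 551 - 2p = -350 + 1.5p gives p* = 1802/7, q* = 253/7.
With the subsidy, sellers receive ps = pb + 148 for each unit, where pb is the price buyers pay.
Supply in terms of pb becomes qs = -350 + 1.5(pb + 148) = -128 + 1.5pb. Setting this equal to demand: 551 - 2pb = -128 + 1.5pb, so pb = 194.
Sellers receive ps = 194 + 148 = 342; q' = 551 − 2·194 = 163.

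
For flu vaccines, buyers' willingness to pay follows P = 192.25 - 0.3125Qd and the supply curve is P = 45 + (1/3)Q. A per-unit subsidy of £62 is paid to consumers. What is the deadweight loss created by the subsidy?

Pre-subsidy: 192.25 - 0.3125Q = 45 + (1/3)Q gives Q* = 228 and P* = 121.
With the rebate, buyers effectively pay Pb = Ps − 62, where Ps is the price sellers receive.
On the curves, Pb = 192.25 - 0.3125Q and Ps = 45 + (1/3)Q; the wedge Ps − Pb = 62 gives 45 + (1/3)Q − (192.25 - 0.3125Q) = 62, so Q' = 324.
Then Pb = 192.25 − 0.3125·324 = 91 and Ps = 45 + (1/3)·324 = 153.
The subsidy expands output by 324 − 228 = 96 past the efficient level; on those units the gap between marginal cost and willingness to pay runs from 0 up to 62.
DWL = ½ × 62 × 96 = 2976.

Deadweight loss = £2976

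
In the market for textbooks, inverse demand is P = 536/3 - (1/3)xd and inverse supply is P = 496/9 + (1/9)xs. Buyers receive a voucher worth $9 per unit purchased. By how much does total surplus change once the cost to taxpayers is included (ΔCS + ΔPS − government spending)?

Pre-subsidy: 536/3 - (1/3)x = 496/9 + (1/9)x gives x* = 278 and P* = 86.
With the rebate, buyers effectively pay Pb = Ps − 9, where Ps is the price sellers receive.
On the curves, Pb = 536/3 - (1/3)x and Ps = 496/9 + (1/9)x; the wedge Ps − Pb = 9 gives 496/9 + (1/9)x − (536/3 - (1/3)x) = 9, so x' = 298.25.
Then Pb = 536/3 − (1/3)·298.25 = 79.25 and Ps = 496/9 + (1/9)·298.25 = 88.25.
ΔCS = ½(278 + 298.25)(86 − 79.25) = 1944.84375; ΔPS = ½(278 + 298.25)(88.25 − 86) = 648.28125.
Government spending = 9 × 298.25 = 2684.25.
Net change = 1944.84375 + 648.28125 − 2684.25 = -91.125. The loss equals the DWL triangle ½·9·20.25.

Net change in total surplus = -$91.125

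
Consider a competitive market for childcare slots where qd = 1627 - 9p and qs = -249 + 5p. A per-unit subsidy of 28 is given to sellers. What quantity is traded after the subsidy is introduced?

Pre-subsidy: 1627 - 9p = -249 + 5p gives p* = 134, q* = 421.
With the subsidy, sellers receive ps = pb + 28 for each unit, where pb is the price buyers pay.
Supply in terms of pb becomes qs = -249 + 5(pb + 28) = -109 + 5pb. Setting this equal to demand: 1627 - 9pb = -109 + 5pb, so pb = 124.
Sellers receive ps = 124 + 28 = 152; q' = 1627 − 9·124 = 511.

q' = 511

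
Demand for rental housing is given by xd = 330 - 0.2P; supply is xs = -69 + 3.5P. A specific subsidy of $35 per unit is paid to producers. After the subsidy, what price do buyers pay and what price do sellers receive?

Pre-subsidy: 330 - 0.2P = -69 + 3.5P gives P* = 3990/37, x* = 11412/37.
With the subsidy, sellers receive Ps = Pb + 35 for each unit, where Pb is the price buyers pay.
Supply in terms of Pb becomes xs = -69 + 3.5(Pb + 35) = 53.5 + 3.5Pb. Setting this equal to demand: 330 - 0.2Pb = 53.5 + 3.5Pb, so Pb = 2765/37.
Sellers receive Ps = 2765/37 + 35 = 4060/37; x' = 330 − 0.2·(2765/37) = 11657/37.

Buyers pay 2765/37; sellers receive 4060/37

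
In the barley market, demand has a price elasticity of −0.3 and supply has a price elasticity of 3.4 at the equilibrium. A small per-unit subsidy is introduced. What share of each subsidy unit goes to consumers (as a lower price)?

For a small subsidy around the equilibrium, the benefit split depends on the relative slopes, which at a point are proportional to the elasticities.
Buyer share = εs/(εs + |εd|) = 3.4/(3.4 + 0.3) = 34/37; seller share = |εd|/(εs + |εd|) = 3/37.

Consumer share = 34/37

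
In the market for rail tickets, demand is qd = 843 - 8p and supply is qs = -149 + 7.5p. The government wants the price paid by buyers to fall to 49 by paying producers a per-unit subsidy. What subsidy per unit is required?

Required subsidy s = 31 per unit

At a buyer price of 49, quantity demanded is 843 − 8·49 = 451.
Sellers supply 451 only when they receive ps with -149 + 7.5·ps = 451, i.e. ps = 80.
s = ps − pb = 80 − 49 = 31.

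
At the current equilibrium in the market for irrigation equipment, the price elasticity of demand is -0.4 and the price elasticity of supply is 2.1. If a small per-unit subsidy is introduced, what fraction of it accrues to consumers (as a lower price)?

Consumer share = 0.84

For a small subsidy around the equilibrium, the benefit split depends on the relative slopes, which at a point are proportional to the elasticities.
Buyer share = εs/(εs + |εd|) = 2.1/(2.1 + 0.4) = 0.84; seller share = |εd|/(εs + |εd|) = 0.16.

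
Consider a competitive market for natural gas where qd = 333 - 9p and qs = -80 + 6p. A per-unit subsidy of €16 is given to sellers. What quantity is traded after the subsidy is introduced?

q' = 142.8

Pre-subsidy: 333 - 9p = -80 + 6p gives p* = 413/15, q* = 85.2.
With the subsidy, sellers receive ps = pb + 16 for each unit, where pb is the price buyers pay.
Supply in terms of pb becomes qs = -80 + 6(pb + 16) = 16 + 6pb. Setting this equal to demand: 333 - 9pb = 16 + 6pb, so pb = 317/15.
Sellers receive ps = 317/15 + 16 = 557/15; q' = 333 − 9·(317/15) = 142.8.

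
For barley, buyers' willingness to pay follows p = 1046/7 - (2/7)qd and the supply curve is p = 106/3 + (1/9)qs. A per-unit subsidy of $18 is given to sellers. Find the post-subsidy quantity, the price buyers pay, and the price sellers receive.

q' = 332.88; buyers pay $54.32; sellers receive $72.32

Pre-subsidy: 1046/7 - (2/7)q = 106/3 + (1/9)q gives q* = 287.52 and p* = 67.28.
With the subsidy, sellers receive ps = pb + 18 for each unit, where pb is the price buyers pay.
On the curves, pb = 1046/7 - (2/7)q and ps = 106/3 + (1/9)q; the wedge ps − pb = 18 gives 106/3 + (1/9)q − (1046/7 - (2/7)q) = 18, so q' = 332.88.
Then pb = 1046/7 − (2/7)·332.88 = 54.32 and ps = 106/3 + (1/9)·332.88 = 72.32.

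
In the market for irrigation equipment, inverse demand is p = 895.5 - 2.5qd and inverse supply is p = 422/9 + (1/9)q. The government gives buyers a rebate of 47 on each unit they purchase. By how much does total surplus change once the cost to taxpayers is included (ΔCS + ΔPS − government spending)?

Net change in total surplus = -423

Pre-subsidy: 895.5 - 2.5q = 422/9 + (1/9)q gives q* = 325 and p* = 83.
With the rebate, buyers effectively pay pb = ps − 47, where ps is the price sellers receive.
On the curves, pb = 895.5 - 2.5q and ps = 422/9 + (1/9)q; the wedge ps − pb = 47 gives 422/9 + (1/9)q − (895.5 - 2.5q) = 47, so q' = 343.
Then pb = 895.5 − 2.5·343 = 38 and ps = 422/9 + (1/9)·343 = 85.
ΔCS = ½(325 + 343)(83 − 38) = 15030; ΔPS = ½(325 + 343)(85 − 83) = 668.
Government spending = 47 × 343 = 16121.
Net change = 15030 + 668 − 16121 = -423. The loss equals the DWL triangle ½·47·18.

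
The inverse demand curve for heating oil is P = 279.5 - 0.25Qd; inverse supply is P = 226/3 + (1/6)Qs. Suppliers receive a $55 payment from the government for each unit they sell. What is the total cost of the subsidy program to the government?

Government cost = $34210

Pre-subsidy: 279.5 - 0.25Q = 226/3 + (1/6)Q gives Q* = 490 and P* = 157.
With the subsidy, sellers receive Ps = Pb + 55 for each unit, where Pb is the price buyers pay.
On the curves, Pb = 279.5 - 0.25Q and Ps = 226/3 + (1/6)Q; the wedge Ps − Pb = 55 gives 226/3 + (1/6)Q − (279.5 - 0.25Q) = 55, so Q' = 622.
Then Pb = 279.5 − 0.25·622 = 124 and Ps = 226/3 + (1/6)·622 = 179.
Government outlay = subsidy × quantity = 55 × 622 = 34210.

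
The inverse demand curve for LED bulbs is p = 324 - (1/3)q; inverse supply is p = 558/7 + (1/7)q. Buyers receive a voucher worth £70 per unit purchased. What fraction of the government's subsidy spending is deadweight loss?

DWL / government spending = 49/440

Pre-subsidy: 324 - (1/3)q = 558/7 + (1/7)q gives q* = 513 and p* = 153.
With the rebate, buyers effectively pay pb = ps − 70, where ps is the price sellers receive.
On the curves, pb = 324 - (1/3)q and ps = 558/7 + (1/7)q; the wedge ps − pb = 70 gives 558/7 + (1/7)q − (324 - (1/3)q) = 70, so q' = 660.
Then pb = 324 − (1/3)·660 = 104 and ps = 558/7 + (1/7)·660 = 174.
ΔCS = ½(513 + 660)(153 − 104) = 28738.5; ΔPS = ½(513 + 660)(174 − 153) = 12316.5.
Government spending = 70 × 660 = 46200.
DWL = ½ × 70 × (660 − 513) = 5145; fraction = 5145 / 46200 = 49/440.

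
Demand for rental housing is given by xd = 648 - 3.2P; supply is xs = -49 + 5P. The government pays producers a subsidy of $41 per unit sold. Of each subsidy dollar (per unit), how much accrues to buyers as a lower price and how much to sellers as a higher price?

Pre-subsidy: 648 - 3.2P = -49 + 5P gives P* = 85, x* = 376.
With the subsidy, sellers receive Ps = Pb + 41 for each unit, where Pb is the price buyers pay.
Supply in terms of Pb becomes xs = -49 + 5(Pb + 41) = 156 + 5Pb. Setting this equal to demand: 648 - 3.2Pb = 156 + 5Pb, so Pb = 60.
Sellers receive Ps = 60 + 41 = 101; x' = 648 − 3.2·60 = 456.
Buyers' price falls by P* − Pb = 85 − 60 = 25; sellers' price rises by Ps − P* = 101 − 85 = 16.

Buyers gain $25 per unit; sellers gain $16 per unit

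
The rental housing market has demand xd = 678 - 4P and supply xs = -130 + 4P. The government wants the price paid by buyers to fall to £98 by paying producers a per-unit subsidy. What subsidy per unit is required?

At a buyer price of 98, quantity demanded is 678 − 4·98 = 286.
Sellers supply 286 only when they receive Ps with -130 + 4·Ps = 286, i.e. Ps = 104.
s = Ps − Pb = 104 − 98 = 6.

Required subsidy s = £6 per unit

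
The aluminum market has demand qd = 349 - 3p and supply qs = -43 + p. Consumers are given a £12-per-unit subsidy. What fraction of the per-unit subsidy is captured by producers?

Pre-subsidy: 349 - 3p = -43 + p gives p* = 98, q* = 55.
With the rebate, buyers effectively pay pb = ps − 12, where ps is the price sellers receive.
Demand in terms of ps becomes qd = 349 − 3(ps − 12) = 385 - 3ps. Setting this equal to supply: 385 - 3ps = -43 + ps, so ps = 107.
Buyers pay pb = 107 − 12 = 95; q' = -43 + 1·107 = 64.
Buyers' price falls by p* − pb = 98 − 95 = 3; sellers' price rises by ps − p* = 107 − 98 = 9.
So producers capture 9/12 = 0.75 of each unit of subsidy.

Producer share = 0.75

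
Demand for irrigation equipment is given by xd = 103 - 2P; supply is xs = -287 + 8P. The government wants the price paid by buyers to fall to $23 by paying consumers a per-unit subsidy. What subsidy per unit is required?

At a buyer price of 23, quantity demanded is 103 − 2·23 = 57.
Sellers supply 57 only when they receive Ps with -287 + 8·Ps = 57, i.e. Ps = 43.
s = Ps − Pb = 43 − 23 = 20.

Required subsidy s = $20 per unit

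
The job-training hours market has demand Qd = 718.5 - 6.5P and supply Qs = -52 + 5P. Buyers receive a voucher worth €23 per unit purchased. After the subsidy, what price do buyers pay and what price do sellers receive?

Buyers pay €57; sellers receive €80

Pre-subsidy: 718.5 - 6.5P = -52 + 5P gives P* = 67, Q* = 283.
With the rebate, buyers effectively pay Pb = Ps − 23, where Ps is the price sellers receive.
Demand in terms of Ps becomes Qd = 718.5 − 6.5(Ps − 23) = 868 - 6.5Ps. Setting this equal to supply: 868 - 6.5Ps = -52 + 5Ps, so Ps = 80.
Buyers pay Pb = 80 − 23 = 57; Q' = -52 + 5·80 = 348.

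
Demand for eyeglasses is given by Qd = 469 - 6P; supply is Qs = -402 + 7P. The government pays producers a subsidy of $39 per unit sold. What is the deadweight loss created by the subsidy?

Deadweight loss = $2457

Pre-subsidy: 469 - 6P = -402 + 7P gives P* = 67, Q* = 67.
With the subsidy, sellers receive Ps = Pb + 39 for each unit, where Pb is the price buyers pay.
Supply in terms of Pb becomes Qs = -402 + 7(Pb + 39) = -129 + 7Pb. Setting this equal to demand: 469 - 6Pb = -129 + 7Pb, so Pb = 46.
Sellers receive Ps = 46 + 39 = 85; Q' = 469 − 6·46 = 193.
The subsidy expands output by 193 − 67 = 126 past the efficient level; on those units the gap between marginal cost and willingness to pay runs from 0 up to 39.
DWL = ½ × 39 × 126 = 2457.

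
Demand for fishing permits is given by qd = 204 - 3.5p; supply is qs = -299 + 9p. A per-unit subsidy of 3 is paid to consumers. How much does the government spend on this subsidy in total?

Government cost = 212.16

Pre-subsidy: 204 - 3.5p = -299 + 9p gives p* = 40.24, q* = 63.16.
With the rebate, buyers effectively pay pb = ps − 3, where ps is the price sellers receive.
Demand in terms of ps becomes qd = 204 − 3.5(ps − 3) = 214.5 - 3.5ps. Setting this equal to supply: 214.5 - 3.5ps = -299 + 9ps, so ps = 41.08.
Buyers pay pb = 41.08 − 3 = 38.08; q' = -299 + 9·41.08 = 70.72.
Government outlay = subsidy × quantity = 3 × 70.72 = 212.16.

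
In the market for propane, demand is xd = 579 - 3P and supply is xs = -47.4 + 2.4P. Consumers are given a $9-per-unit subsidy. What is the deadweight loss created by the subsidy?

Deadweight loss = $54

Pre-subsidy: 579 - 3P = -47.4 + 2.4P gives P* = 116, x* = 231.
With the rebate, buyers effectively pay Pb = Ps − 9, where Ps is the price sellers receive.
Demand in terms of Ps becomes xd = 579 − 3(Ps − 9) = 606 - 3Ps. Setting this equal to supply: 606 - 3Ps = -47.4 + 2.4Ps, so Ps = 121.
Buyers pay Pb = 121 − 9 = 112; x' = -47.4 + 2.4·121 = 243.
The subsidy expands output by 243 − 231 = 12 past the efficient level; on those units the gap between marginal cost and willingness to pay runs from 0 up to 9.
DWL = ½ × 9 × 12 = 54.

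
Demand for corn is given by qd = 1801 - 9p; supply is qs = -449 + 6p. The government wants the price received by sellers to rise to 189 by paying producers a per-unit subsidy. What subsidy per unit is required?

At a seller price of 189, quantity supplied is -449 + 6·189 = 685.
Buyers absorb 685 only when they pay pb with 1801 − 9·pb = 685, i.e. pb = 124.
s = ps − pb = 189 − 124 = 65.

Required subsidy s = 65 per unit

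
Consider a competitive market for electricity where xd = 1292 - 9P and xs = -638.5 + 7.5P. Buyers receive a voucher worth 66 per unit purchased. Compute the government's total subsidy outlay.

Pre-subsidy: 1292 - 9P = -638.5 + 7.5P gives P* = 117, x* = 239.
With the rebate, buyers effectively pay Pb = Ps − 66, where Ps is the price sellers receive.
Demand in terms of Ps becomes xd = 1292 − 9(Ps − 66) = 1886 - 9Ps. Setting this equal to supply: 1886 - 9Ps = -638.5 + 7.5Ps, so Ps = 153.
Buyers pay Pb = 153 − 66 = 87; x' = -638.5 + 7.5·153 = 509.
Government outlay = subsidy × quantity = 66 × 509 = 33594.

Government cost = 33594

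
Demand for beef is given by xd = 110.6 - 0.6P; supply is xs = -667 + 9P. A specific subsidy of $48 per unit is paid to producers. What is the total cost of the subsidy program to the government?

Pre-subsidy: 110.6 - 0.6P = -667 + 9P gives P* = 81, x* = 62.
With the subsidy, sellers receive Ps = Pb + 48 for each unit, where Pb is the price buyers pay.
Supply in terms of Pb becomes xs = -667 + 9(Pb + 48) = -235 + 9Pb. Setting this equal to demand: 110.6 - 0.6Pb = -235 + 9Pb, so Pb = 36.
Sellers receive Ps = 36 + 48 = 84; x' = 110.6 − 0.6·36 = 89.
Government outlay = subsidy × quantity = 48 × 89 = 4272.

Government cost = $4272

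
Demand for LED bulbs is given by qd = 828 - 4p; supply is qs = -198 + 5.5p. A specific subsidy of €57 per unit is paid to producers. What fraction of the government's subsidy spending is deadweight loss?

DWL / government spending = 0.125

Pre-subsidy: 828 - 4p = -198 + 5.5p gives p* = 108, q* = 396.
With the subsidy, sellers receive ps = pb + 57 for each unit, where pb is the price buyers pay.
Supply in terms of pb becomes qs = -198 + 5.5(pb + 57) = 115.5 + 5.5pb. Setting this equal to demand: 828 - 4pb = 115.5 + 5.5pb, so pb = 75.
Sellers receive ps = 75 + 57 = 132; q' = 828 − 4·75 = 528.
ΔCS = ½(396 + 528)(108 − 75) = 15246; ΔPS = ½(396 + 528)(132 − 108) = 11088.
Government spending = 57 × 528 = 30096.
DWL = ½ × 57 × (528 − 396) = 3762; fraction = 3762 / 30096 = 0.125.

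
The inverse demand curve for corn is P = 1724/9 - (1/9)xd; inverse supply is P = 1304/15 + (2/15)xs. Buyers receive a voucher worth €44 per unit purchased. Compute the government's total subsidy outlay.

Government cost = €26752

Pre-subsidy: 1724/9 - (1/9)x = 1304/15 + (2/15)x gives x* = 428 and P* = 144.
With the rebate, buyers effectively pay Pb = Ps − 44, where Ps is the price sellers receive.
On the curves, Pb = 1724/9 - (1/9)x and Ps = 1304/15 + (2/15)x; the wedge Ps − Pb = 44 gives 1304/15 + (2/15)x − (1724/9 - (1/9)x) = 44, so x' = 608.
Then Pb = 1724/9 − (1/9)·608 = 124 and Ps = 1304/15 + (2/15)·608 = 168.
Government outlay = subsidy × quantity = 44 × 608 = 26752.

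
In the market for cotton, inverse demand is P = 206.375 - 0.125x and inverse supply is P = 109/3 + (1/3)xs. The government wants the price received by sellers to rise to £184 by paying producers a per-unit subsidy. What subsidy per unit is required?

Required subsidy s = £33 per unit

At a seller price of 184, quantity supplied is -109 + 3·184 = 443.
Buyers absorb 443 only when they pay Pb = 206.375 − 0.125·443 = 151.
s = Ps − Pb = 184 − 151 = 33.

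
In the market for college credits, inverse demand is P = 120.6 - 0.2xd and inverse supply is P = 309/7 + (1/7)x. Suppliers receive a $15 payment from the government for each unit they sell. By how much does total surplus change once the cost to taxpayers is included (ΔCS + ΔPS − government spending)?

Net change in total surplus = -$328.125

Pre-subsidy: 120.6 - 0.2x = 309/7 + (1/7)x gives x* = 223 and P* = 76.
With the subsidy, sellers receive Ps = Pb + 15 for each unit, where Pb is the price buyers pay.
On the curves, Pb = 120.6 - 0.2x and Ps = 309/7 + (1/7)x; the wedge Ps − Pb = 15 gives 309/7 + (1/7)x − (120.6 - 0.2x) = 15, so x' = 266.75.
Then Pb = 120.6 − 0.2·266.75 = 67.25 and Ps = 309/7 + (1/7)·266.75 = 82.25.
ΔCS = ½(223 + 266.75)(76 − 67.25) = 2142.65625; ΔPS = ½(223 + 266.75)(82.25 − 76) = 1530.46875.
Government spending = 15 × 266.75 = 4001.25.
Net change = 2142.65625 + 1530.46875 − 4001.25 = -328.125. The loss equals the DWL triangle ½·15·43.75.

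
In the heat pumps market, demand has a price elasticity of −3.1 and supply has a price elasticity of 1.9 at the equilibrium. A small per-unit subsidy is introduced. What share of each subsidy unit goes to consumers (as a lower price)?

For a small subsidy around the equilibrium, the benefit split depends on the relative slopes, which at a point are proportional to the elasticities.
Buyer share = εs/(εs + |εd|) = 1.9/(1.9 + 3.1) = 0.38; seller share = |εd|/(εs + |εd|) = 0.62.

Consumer share = 0.38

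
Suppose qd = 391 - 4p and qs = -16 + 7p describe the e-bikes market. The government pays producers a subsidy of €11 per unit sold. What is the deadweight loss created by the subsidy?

Pre-subsidy: 391 - 4p = -16 + 7p gives p* = 37, q* = 243.
With the subsidy, sellers receive ps = pb + 11 for each unit, where pb is the price buyers pay.
Supply in terms of pb becomes qs = -16 + 7(pb + 11) = 61 + 7pb. Setting this equal to demand: 391 - 4pb = 61 + 7pb, so pb = 30.
Sellers receive ps = 30 + 11 = 41; q' = 391 − 4·30 = 271.
The subsidy expands output by 271 − 243 = 28 past the efficient level; on those units the gap between marginal cost and willingness to pay runs from 0 up to 11.
DWL = ½ × 11 × 28 = 154.

Deadweight loss = €154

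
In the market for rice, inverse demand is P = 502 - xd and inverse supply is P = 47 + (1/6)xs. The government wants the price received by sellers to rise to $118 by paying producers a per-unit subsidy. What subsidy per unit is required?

Required subsidy s = $42 per unit

At a seller price of 118, quantity supplied is -282 + 6·118 = 426.
Buyers absorb 426 only when they pay Pb = 502 − 1·426 = 76.
s = Ps − Pb = 118 − 76 = 42.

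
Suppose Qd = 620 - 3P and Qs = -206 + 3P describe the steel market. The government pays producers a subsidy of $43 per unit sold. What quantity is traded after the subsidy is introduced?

Q' = 271.5

Pre-subsidy: 620 - 3P = -206 + 3P gives P* = 413/3, Q* = 207.
With the subsidy, sellers receive Ps = Pb + 43 for each unit, where Pb is the price buyers pay.
Supply in terms of Pb becomes Qs = -206 + 3(Pb + 43) = -77 + 3Pb. Setting this equal to demand: 620 - 3Pb = -77 + 3Pb, so Pb = 697/6.
Sellers receive Ps = 697/6 + 43 = 955/6; Q' = 620 − 3·(697/6) = 271.5.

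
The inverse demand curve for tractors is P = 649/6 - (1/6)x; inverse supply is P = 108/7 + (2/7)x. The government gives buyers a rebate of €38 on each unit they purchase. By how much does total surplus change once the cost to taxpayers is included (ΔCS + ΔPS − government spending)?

Pre-subsidy: 649/6 - (1/6)x = 108/7 + (2/7)x gives x* = 205 and P* = 74.
With the rebate, buyers effectively pay Pb = Ps − 38, where Ps is the price sellers receive.
On the curves, Pb = 649/6 - (1/6)x and Ps = 108/7 + (2/7)x; the wedge Ps − Pb = 38 gives 108/7 + (2/7)x − (649/6 - (1/6)x) = 38, so x' = 289.
Then Pb = 649/6 − (1/6)·289 = 60 and Ps = 108/7 + (2/7)·289 = 98.
ΔCS = ½(205 + 289)(74 − 60) = 3458; ΔPS = ½(205 + 289)(98 − 74) = 5928.
Government spending = 38 × 289 = 10982.
Net change = 3458 + 5928 − 10982 = -1596. The loss equals the DWL triangle ½·38·84.

Net change in total surplus = -€1596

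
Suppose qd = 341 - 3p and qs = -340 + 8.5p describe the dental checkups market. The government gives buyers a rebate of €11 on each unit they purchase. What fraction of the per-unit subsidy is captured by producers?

Pre-subsidy: 341 - 3p = -340 + 8.5p gives p* = 1362/23, q* = 3757/23.
With the rebate, buyers effectively pay pb = ps − 11, where ps is the price sellers receive.
Demand in terms of ps becomes qd = 341 − 3(ps − 11) = 374 - 3ps. Setting this equal to supply: 374 - 3ps = -340 + 8.5ps, so ps = 1428/23.
Buyers pay pb = 1428/23 − 11 = 1175/23; q' = -340 + 8.5·(1428/23) = 4318/23.
Buyers' price falls by p* − pb = 1362/23 − 1175/23 = 187/23; sellers' price rises by ps − p* = 1428/23 − 1362/23 = 66/23.
So producers capture (66/23)/11 = 6/23 of each unit of subsidy.

Producer share = 6/23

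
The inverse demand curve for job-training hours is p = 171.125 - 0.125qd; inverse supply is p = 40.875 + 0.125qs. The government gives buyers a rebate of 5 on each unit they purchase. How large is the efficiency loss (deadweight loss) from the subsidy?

Pre-subsidy: 171.125 - 0.125q = 40.875 + 0.125q gives q* = 521 and p* = 106.
With the rebate, buyers effectively pay pb = ps − 5, where ps is the price sellers receive.
On the curves, pb = 171.125 - 0.125q and ps = 40.875 + 0.125q; the wedge ps − pb = 5 gives 40.875 + 0.125q − (171.125 - 0.125q) = 5, so q' = 541.
Then pb = 171.125 − 0.125·541 = 103.5 and ps = 40.875 + 0.125·541 = 108.5.
The subsidy expands output by 541 − 521 = 20 past the efficient level; on those units the gap between marginal cost and willingness to pay runs from 0 up to 5.
DWL = ½ × 5 × 20 = 50.

Deadweight loss = 50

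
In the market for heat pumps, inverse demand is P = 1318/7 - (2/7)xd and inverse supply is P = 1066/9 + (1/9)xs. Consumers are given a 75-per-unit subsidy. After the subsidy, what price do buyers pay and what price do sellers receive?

Buyers pay 84; sellers receive 159

Pre-subsidy: 1318/7 - (2/7)x = 1066/9 + (1/9)x gives x* = 176 and P* = 138.
With the rebate, buyers effectively pay Pb = Ps − 75, where Ps is the price sellers receive.
On the curves, Pb = 1318/7 - (2/7)x and Ps = 1066/9 + (1/9)x; the wedge Ps − Pb = 75 gives 1066/9 + (1/9)x − (1318/7 - (2/7)x) = 75, so x' = 365.
Then Pb = 1318/7 − (2/7)·365 = 84 and Ps = 1066/9 + (1/9)·365 = 159.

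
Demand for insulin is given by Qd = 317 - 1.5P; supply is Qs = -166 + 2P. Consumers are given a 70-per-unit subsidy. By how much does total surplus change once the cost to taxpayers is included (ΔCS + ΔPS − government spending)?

Pre-subsidy: 317 - 1.5P = -166 + 2P gives P* = 138, Q* = 110.
With the rebate, buyers effectively pay Pb = Ps − 70, where Ps is the price sellers receive.
Demand in terms of Ps becomes Qd = 317 − 1.5(Ps − 70) = 422 - 1.5Ps. Setting this equal to supply: 422 - 1.5Ps = -166 + 2Ps, so Ps = 168.
Buyers pay Pb = 168 − 70 = 98; Q' = -166 + 2·168 = 170.
ΔCS = ½(110 + 170)(138 − 98) = 5600; ΔPS = ½(110 + 170)(168 − 138) = 4200.
Government spending = 70 × 170 = 11900.
Net change = 5600 + 4200 − 11900 = -2100. The loss equals the DWL triangle ½·70·60.

Net change in total surplus = -2100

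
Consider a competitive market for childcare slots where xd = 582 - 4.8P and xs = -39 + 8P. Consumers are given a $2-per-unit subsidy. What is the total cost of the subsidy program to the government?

Government cost = $710.25

Pre-subsidy: 582 - 4.8P = -39 + 8P gives P* = 48.515625, x* = 349.125.
With the rebate, buyers effectively pay Pb = Ps − 2, where Ps is the price sellers receive.
Demand in terms of Ps becomes xd = 582 − 4.8(Ps − 2) = 591.6 - 4.8Ps. Setting this equal to supply: 591.6 - 4.8Ps = -39 + 8Ps, so Ps = 49.265625.
Buyers pay Pb = 49.265625 − 2 = 47.265625; x' = -39 + 8·49.265625 = 355.125.
Government outlay = subsidy × quantity = 2 × 355.125 = 710.25.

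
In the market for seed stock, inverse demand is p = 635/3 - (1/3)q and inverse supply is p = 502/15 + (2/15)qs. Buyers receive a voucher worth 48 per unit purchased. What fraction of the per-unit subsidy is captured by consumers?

Pre-subsidy: 635/3 - (1/3)q = 502/15 + (2/15)q gives q* = 2673/7 and p* = 1772/21.
With the rebate, buyers effectively pay pb = ps − 48, where ps is the price sellers receive.
On the curves, pb = 635/3 - (1/3)q and ps = 502/15 + (2/15)q; the wedge ps − pb = 48 gives 502/15 + (2/15)q − (635/3 - (1/3)q) = 48, so q' = 3393/7.
Then pb = 635/3 − (1/3)·(3393/7) = 1052/21 and ps = 502/15 + (2/15)·(3393/7) = 2060/21.
Buyers' price falls by p* − pb = 1772/21 − 1052/21 = 240/7; sellers' price rises by ps − p* = 2060/21 − 1772/21 = 96/7.
So consumers capture (240/7)/48 = 5/7 of each unit of subsidy.

Consumer share = 5/7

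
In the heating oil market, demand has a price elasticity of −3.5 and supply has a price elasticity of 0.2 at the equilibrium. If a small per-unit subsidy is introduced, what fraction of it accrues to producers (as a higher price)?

For a small subsidy around the equilibrium, the benefit split depends on the relative slopes, which at a point are proportional to the elasticities.
Buyer share = εs/(εs + |εd|) = 0.2/(0.2 + 3.5) = 2/37; seller share = |εd|/(εs + |εd|) = 35/37.
So producers capture 35/37 of the subsidy.

Producer share = 35/37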